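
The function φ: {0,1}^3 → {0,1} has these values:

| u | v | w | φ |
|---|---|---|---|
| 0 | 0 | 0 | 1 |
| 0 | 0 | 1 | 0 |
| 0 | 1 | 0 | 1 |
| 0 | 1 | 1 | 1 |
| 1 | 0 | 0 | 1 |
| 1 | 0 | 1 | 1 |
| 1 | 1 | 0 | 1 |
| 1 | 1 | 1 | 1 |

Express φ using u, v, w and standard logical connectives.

Only row (0,0,1) gives 0. So φ is 1 everywhere except there — the complement of the minterm ¬u·¬v·w.

φ(u, v, w) = ¬((¬u ∧ ¬v) ∧ w)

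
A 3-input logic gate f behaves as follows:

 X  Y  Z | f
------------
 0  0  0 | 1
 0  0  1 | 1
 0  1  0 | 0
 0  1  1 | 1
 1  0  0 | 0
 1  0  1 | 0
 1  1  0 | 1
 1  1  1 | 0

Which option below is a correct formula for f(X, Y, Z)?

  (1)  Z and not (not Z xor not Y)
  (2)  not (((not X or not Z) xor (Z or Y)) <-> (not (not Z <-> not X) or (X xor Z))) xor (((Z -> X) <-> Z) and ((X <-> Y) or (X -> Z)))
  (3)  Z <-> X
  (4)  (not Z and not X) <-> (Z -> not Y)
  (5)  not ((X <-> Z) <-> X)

2

(1) fails at (0,0,0): the formula yields 0, f is 1.
(3) fails at (0,0,1): the formula yields 0, f is 1.
(4) fails at (0,0,1): the formula yields 0, f is 1.
(5) fails at (0,0,1): the formula yields 0, f is 1.
Only (2) survives; checking it on all 8 rows confirms it matches f.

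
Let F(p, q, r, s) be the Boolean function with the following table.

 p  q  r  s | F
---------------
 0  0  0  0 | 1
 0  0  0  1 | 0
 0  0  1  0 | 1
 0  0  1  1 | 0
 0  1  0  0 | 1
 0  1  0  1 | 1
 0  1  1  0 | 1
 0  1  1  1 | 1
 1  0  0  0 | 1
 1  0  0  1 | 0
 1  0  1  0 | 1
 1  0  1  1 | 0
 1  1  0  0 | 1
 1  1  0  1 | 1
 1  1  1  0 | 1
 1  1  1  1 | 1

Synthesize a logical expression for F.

F is 0 on only 4 rows — (0,0,0,1), (0,0,1,1), (1,0,0,1), (1,0,1,1). Writing each as a minterm (¬p·¬q·¬r·s, ¬p·¬q·r·s, p·¬q·¬r·s, p·¬q·r·s) and OR-ing them characterizes exactly where F=0, so F is the negation of that disjunction.

F(p, q, r, s) = ((((((p' · q') · r') · s) + (((p' · q') · r) · s)) + (((p · q') · r') · s)) + (((p · q') · r) · s))'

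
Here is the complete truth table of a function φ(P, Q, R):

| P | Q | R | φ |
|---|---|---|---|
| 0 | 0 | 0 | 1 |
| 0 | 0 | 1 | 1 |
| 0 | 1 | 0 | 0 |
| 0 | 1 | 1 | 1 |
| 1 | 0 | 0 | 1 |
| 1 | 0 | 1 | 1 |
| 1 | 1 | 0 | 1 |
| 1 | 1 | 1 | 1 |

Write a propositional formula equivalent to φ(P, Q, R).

φ(P, Q, R) = ~((~P & Q) & ~R)

φ is 0 on exactly one input, (0,1,0), whose minterm is ¬P·Q·¬R. So φ is the negation of that single conjunction.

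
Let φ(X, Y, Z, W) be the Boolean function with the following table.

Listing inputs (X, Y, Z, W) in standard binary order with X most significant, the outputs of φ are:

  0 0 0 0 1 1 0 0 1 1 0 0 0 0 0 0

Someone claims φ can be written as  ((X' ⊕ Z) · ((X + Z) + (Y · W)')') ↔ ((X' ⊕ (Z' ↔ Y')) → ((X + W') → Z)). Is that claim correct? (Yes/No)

Evaluate ((X' ⊕ Z) · ((X + Z) + (Y · W)')') ↔ ((X' ⊕ (Z' ↔ Y')) → ((X + W') → Z)) on each row and compare to φ:
  X=0, Y=0, Z=0, W=0: formula gives 0, φ = 0 ✓
  X=0, Y=0, Z=0, W=1: formula gives 0, φ = 0 ✓
  X=0, Y=0, Z=1, W=0: formula gives 0, φ = 0 ✓
  X=0, Y=0, Z=1, W=1: formula gives 0, φ = 0 ✓
  … (the remaining 12 rows also agree.)
Every row agrees, so the formula is equivalent.

Yes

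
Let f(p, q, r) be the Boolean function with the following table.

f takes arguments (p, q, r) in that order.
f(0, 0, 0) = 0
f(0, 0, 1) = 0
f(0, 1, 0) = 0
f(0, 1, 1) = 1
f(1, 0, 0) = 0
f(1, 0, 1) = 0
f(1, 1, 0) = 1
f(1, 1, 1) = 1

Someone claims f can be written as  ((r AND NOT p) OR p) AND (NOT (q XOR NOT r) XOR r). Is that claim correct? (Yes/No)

Test each input against both f and the formula:
  p=0, q=0, r=0: formula gives 0, f = 0 ✓
  p=0, q=0, r=1: formula gives 0, f = 0 ✓
  p=0, q=1, r=0: formula gives 0, f = 0 ✓
  p=0, q=1, r=1: formula gives 1, f = 1 ✓
  p=1, q=0, r=0: formula gives 0, f = 0 ✓
  …and likewise for the remaining 3 rows.
No disagreement on any input; they are logically equivalent.

Yes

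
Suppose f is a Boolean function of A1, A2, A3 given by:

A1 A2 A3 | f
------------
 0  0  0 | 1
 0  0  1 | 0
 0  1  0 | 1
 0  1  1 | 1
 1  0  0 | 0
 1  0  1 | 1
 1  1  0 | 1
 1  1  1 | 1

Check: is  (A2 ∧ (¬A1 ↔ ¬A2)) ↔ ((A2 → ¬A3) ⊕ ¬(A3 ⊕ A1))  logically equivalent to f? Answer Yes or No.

Check the formula against f row by row:
  A1=0, A2=0, A3=0: formula gives 1, f = 1 ✓
  A1=0, A2=0, A3=1: formula gives 0, f = 0 ✓
  A1=0, A2=1, A3=0: formula gives 1, f = 1 ✓
  A1=0, A2=1, A3=1: formula gives 1, f = 1 ✓
  A1=1, A2=0, A3=0: formula gives 0, f = 0 ✓
  … (the remaining 3 rows also agree.)
No disagreement on any input; they are logically equivalent.

Yes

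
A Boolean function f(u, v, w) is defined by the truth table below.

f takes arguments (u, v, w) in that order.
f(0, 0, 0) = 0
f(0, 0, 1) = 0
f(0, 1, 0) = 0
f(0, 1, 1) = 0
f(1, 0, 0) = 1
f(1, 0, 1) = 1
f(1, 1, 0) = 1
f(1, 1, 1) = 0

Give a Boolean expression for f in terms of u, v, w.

f(u, v, w) = (((u ∧ ¬v) ∧ ¬w) ∨ ((u ∧ ¬v) ∧ w)) ∨ ((u ∧ v) ∧ ¬w)

f=1 on 3 inputs: (1,0,0), (1,0,1), (1,1,0). Reading each as a conjunction of literals (u·¬v·¬w, u·¬v·w, u·v·¬w) and taking the OR gives the canonical DNF.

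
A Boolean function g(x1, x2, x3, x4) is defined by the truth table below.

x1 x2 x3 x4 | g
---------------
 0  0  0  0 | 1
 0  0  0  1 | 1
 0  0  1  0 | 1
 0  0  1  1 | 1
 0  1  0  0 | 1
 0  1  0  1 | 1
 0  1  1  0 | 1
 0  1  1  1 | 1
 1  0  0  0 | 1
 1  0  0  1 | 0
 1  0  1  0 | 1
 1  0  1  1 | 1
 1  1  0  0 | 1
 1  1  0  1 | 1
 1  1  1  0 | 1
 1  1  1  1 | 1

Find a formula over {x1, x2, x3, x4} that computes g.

g(x1, x2, x3, x4) = NOT (((x1 AND NOT x2) AND NOT x3) AND x4)

Only row (1,0,0,1) gives 0. So g is 1 everywhere except there — the complement of the minterm x1·¬x2·¬x3·x4.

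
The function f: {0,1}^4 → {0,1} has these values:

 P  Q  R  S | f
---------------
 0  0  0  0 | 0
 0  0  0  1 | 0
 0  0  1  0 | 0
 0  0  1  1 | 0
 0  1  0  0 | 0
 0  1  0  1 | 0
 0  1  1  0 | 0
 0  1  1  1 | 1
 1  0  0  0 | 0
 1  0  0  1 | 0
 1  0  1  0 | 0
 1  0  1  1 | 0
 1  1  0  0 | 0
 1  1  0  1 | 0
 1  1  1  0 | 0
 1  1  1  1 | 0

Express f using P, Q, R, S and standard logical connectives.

f(P, Q, R, S) = ((not P and Q) and R) and S

Only row (0,1,1,1) gives 1. That row's minterm ¬P·Q·R·S is f directly.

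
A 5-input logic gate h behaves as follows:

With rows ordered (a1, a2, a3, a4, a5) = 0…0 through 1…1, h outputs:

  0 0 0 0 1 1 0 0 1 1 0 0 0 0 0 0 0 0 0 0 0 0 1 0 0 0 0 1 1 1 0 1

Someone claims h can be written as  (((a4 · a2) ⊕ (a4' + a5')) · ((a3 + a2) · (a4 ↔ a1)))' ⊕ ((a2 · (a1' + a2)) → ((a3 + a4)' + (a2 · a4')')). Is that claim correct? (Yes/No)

Test each input against both h and the formula:
  a1=0, a2=0, a3=0, a4=0, a5=0: formula gives 0, h = 0 ✓
  a1=0, a2=0, a3=0, a4=0, a5=1: formula gives 0, h = 0 ✓
  a1=0, a2=0, a3=0, a4=1, a5=0: formula gives 0, h = 0 ✓
  a1=0, a2=0, a3=0, a4=1, a5=1: formula gives 0, h = 0 ✓
  … (the remaining 28 rows also agree.)
Every row agrees, so the formula is equivalent.

Yes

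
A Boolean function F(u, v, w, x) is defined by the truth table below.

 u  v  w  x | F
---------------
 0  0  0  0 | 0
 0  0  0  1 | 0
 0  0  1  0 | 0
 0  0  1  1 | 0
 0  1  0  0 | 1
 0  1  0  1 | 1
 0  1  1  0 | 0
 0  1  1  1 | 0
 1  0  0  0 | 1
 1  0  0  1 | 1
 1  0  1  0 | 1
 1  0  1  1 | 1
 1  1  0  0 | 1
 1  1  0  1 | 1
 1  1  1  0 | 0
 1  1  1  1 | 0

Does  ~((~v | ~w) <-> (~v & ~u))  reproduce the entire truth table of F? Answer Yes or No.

Test each input against both F and the formula:
  u=0, v=0, w=0, x=0: formula gives 0, F = 0 ✓
  u=0, v=0, w=0, x=1: formula gives 0, F = 0 ✓
  u=0, v=0, w=1, x=0: formula gives 0, F = 0 ✓
  u=0, v=0, w=1, x=1: formula gives 0, F = 0 ✓
  …and likewise for the remaining 12 rows.
No disagreement on any input; they are logically equivalent.

Yes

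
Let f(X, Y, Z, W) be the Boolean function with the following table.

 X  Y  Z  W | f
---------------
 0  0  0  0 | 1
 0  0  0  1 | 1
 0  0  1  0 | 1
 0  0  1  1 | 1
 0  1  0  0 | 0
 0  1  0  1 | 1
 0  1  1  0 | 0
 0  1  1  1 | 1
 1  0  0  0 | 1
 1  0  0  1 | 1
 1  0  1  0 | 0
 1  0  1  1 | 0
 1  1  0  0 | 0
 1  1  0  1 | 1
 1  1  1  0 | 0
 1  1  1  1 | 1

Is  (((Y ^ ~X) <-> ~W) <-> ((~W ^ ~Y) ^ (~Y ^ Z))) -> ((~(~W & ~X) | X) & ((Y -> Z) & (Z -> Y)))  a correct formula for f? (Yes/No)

Evaluate (((Y ^ ~X) <-> ~W) <-> ((~W ^ ~Y) ^ (~Y ^ Z))) -> ((~(~W & ~X) | X) & ((Y -> Z) & (Z -> Y))) on each row and compare to f:
  X=0, Y=0, Z=0, W=0: formula gives 0, but f = 1 ✗
Row (0,0,0,0) is a counterexample, so the formula is not equivalent to f.

No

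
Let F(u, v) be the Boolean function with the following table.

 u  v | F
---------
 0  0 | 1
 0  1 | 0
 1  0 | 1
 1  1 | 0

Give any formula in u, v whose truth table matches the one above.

The output is the negation of v.

F(u, v) = NOT v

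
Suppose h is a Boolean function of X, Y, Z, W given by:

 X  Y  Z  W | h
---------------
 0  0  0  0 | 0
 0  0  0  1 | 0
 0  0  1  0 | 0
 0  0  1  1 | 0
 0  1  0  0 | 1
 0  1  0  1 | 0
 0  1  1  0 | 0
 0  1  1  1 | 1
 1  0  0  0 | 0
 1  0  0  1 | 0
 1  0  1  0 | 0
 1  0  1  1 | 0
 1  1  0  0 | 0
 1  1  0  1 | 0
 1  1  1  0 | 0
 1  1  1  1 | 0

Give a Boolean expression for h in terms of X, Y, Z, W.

h(X, Y, Z, W) = (((X' · Y) · Z') · W') + (((X' · Y) · Z) · W)

The 1-rows are (0,1,0,0), (0,1,1,1). Each contributes one minterm — ¬X·Y·¬Z·¬W; ¬X·Y·Z·W — and their disjunction is a sum-of-products form of h.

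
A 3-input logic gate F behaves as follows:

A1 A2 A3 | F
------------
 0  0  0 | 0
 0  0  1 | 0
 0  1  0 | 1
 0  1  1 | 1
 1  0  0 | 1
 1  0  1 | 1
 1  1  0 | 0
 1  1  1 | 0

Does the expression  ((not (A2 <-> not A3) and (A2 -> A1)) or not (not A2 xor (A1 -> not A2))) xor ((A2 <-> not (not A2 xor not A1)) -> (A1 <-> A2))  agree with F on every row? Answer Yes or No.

Evaluate ((not (A2 <-> not A3) and (A2 -> A1)) or not (not A2 xor (A1 -> not A2))) xor ((A2 <-> not (not A2 xor not A1)) -> (A1 <-> A2)) on each row and compare to F:
  A1=0, A2=0, A3=0: formula gives 0, F = 0 ✓
  A1=0, A2=0, A3=1: formula gives 0, F = 0 ✓
  A1=0, A2=1, A3=0: formula gives 1, F = 1 ✓
  A1=0, A2=1, A3=1: formula gives 1, F = 1 ✓
  A1=1, A2=0, A3=0: formula gives 1, F = 1 ✓
  …and likewise for the remaining 3 rows.
Every row agrees, so the formula is equivalent.

Yes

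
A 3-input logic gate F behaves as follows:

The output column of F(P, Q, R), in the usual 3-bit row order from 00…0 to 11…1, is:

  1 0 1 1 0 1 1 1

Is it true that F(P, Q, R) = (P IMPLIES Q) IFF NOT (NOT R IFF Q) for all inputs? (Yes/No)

Evaluate (P IMPLIES Q) IFF NOT (NOT R IFF Q) on each row and compare to F:
  P=0, Q=0, R=0: formula gives 1, F = 1 ✓
  P=0, Q=0, R=1: formula gives 0, F = 0 ✓
  P=0, Q=1, R=0: formula gives 0, but F = 1 ✗
Row (0,1,0) is a counterexample, so the formula is not equivalent to F.

No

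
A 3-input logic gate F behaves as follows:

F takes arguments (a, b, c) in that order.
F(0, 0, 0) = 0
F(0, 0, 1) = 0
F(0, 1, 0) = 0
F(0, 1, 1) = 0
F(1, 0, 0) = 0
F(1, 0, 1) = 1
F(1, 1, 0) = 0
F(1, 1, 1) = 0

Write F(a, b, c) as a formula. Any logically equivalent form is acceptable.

F(a, b, c) = (a AND NOT b) AND c

Only row (1,0,1) gives 1. That row's minterm a·¬b·c is F directly.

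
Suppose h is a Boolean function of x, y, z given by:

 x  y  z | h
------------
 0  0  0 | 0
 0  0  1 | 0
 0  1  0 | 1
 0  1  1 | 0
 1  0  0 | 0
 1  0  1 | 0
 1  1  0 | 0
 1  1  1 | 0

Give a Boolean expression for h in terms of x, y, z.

h(x, y, z) = (x' · y) · z'

h is 1 on exactly one input, (0,1,0), whose minterm is ¬x·y·¬z. So h is just that conjunction.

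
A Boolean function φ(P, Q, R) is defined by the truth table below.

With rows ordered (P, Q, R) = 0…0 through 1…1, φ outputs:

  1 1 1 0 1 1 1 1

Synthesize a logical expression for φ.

φ(P, Q, R) = not ((not P and Q) and R)

φ is 0 on exactly one input, (0,1,1), whose minterm is ¬P·Q·R. So φ is the negation of that single conjunction.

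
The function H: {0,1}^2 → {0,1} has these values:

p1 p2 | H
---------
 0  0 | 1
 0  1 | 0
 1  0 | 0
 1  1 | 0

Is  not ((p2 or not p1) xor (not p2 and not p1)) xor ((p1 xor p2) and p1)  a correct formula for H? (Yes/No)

Evaluate not ((p2 or not p1) xor (not p2 and not p1)) xor ((p1 xor p2) and p1) on each row and compare to H:
  p1=0, p2=0: formula gives 1, H = 1 ✓
  p1=0, p2=1: formula gives 0, H = 0 ✓
  p1=1, p2=0: formula gives 0, H = 0 ✓
  p1=1, p2=1: formula gives 0, H = 0 ✓
No disagreement on any input; they are logically equivalent.

Yes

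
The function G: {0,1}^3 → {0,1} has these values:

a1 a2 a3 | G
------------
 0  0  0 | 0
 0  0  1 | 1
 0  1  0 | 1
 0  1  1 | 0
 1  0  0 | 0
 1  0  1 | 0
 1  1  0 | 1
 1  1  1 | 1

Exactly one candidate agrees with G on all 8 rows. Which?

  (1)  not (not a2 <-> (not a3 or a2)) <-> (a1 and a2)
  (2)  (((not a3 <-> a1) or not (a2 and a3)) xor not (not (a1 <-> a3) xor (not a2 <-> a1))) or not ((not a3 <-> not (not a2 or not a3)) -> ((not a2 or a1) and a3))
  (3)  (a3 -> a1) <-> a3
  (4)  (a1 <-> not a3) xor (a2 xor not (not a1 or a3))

4

(1): at (0,0,0) it gives 1, but G = 0 — eliminated.
(2): at (1,0,1) it gives 1, but G = 0 — eliminated.
(3): at (0,0,1) it gives 0, but G = 1 — eliminated.
Only (4) survives; checking it on all 8 rows confirms it matches G.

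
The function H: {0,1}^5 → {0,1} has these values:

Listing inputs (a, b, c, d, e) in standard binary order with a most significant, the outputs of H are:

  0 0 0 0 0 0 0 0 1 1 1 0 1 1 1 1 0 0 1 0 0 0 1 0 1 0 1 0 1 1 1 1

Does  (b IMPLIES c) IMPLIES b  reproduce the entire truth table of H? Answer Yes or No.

No

Check the formula against H row by row:
  a=0, b=0, c=0, d=0, e=0: formula gives 0, H = 0 ✓
  a=0, b=0, c=0, d=0, e=1: formula gives 0, H = 0 ✓
  a=0, b=0, c=0, d=1, e=0: formula gives 0, H = 0 ✓
  a=0, b=0, c=0, d=1, e=1: formula gives 0, H = 0 ✓
  …
  a=0, b=1, c=0, d=1, e=1: formula gives 1, but H = 0 ✗
Row (0,1,0,1,1) is a counterexample, so the formula is not equivalent to H.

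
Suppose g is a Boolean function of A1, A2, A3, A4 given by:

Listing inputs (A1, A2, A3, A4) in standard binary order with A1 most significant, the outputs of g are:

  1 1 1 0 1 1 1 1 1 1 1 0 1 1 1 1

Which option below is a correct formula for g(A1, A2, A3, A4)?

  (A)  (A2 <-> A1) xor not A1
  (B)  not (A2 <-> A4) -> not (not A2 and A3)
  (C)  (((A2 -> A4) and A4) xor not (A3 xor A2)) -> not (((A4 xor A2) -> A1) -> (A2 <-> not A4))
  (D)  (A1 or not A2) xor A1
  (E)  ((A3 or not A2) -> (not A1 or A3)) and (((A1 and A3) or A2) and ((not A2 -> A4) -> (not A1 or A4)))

(A) fails at (0,0,0,0): the formula yields 0, g is 1.
(C) fails at (0,1,1,0): the formula yields 0, g is 1.
(D) fails at (0,0,1,1): the formula yields 1, g is 0.
(E) fails at (0,0,0,0): the formula yields 0, g is 1.
Only (B) survives; checking it on all 16 rows confirms it matches g.

B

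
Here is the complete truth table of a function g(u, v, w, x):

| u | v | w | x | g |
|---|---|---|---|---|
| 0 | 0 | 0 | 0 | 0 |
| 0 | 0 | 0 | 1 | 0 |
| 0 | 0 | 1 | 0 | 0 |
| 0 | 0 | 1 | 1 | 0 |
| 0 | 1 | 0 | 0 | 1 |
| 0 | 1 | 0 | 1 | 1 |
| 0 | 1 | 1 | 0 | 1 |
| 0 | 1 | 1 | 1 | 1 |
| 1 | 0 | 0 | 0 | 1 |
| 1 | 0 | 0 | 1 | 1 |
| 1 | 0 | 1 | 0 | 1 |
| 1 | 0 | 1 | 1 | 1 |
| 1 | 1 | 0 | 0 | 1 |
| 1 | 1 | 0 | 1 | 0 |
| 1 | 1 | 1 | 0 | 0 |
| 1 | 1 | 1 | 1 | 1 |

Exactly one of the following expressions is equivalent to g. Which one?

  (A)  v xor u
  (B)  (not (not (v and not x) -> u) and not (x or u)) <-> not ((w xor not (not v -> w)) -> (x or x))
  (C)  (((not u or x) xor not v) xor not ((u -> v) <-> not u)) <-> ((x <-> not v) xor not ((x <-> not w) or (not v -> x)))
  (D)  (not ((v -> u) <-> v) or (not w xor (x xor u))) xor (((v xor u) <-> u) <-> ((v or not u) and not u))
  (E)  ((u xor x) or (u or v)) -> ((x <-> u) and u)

(A) disagrees with g on (1,1,0,0) (formula → 0, table → 1); rule it out.
(B) disagrees with g on (0,0,0,0) (formula → 1, table → 0); rule it out.
(C) disagrees with g on (0,0,1,0) (formula → 1, table → 0); rule it out.
(E) disagrees with g on (0,0,0,0) (formula → 1, table → 0); rule it out.
That leaves (D). Evaluating it on every row reproduces the table of g exactly.

D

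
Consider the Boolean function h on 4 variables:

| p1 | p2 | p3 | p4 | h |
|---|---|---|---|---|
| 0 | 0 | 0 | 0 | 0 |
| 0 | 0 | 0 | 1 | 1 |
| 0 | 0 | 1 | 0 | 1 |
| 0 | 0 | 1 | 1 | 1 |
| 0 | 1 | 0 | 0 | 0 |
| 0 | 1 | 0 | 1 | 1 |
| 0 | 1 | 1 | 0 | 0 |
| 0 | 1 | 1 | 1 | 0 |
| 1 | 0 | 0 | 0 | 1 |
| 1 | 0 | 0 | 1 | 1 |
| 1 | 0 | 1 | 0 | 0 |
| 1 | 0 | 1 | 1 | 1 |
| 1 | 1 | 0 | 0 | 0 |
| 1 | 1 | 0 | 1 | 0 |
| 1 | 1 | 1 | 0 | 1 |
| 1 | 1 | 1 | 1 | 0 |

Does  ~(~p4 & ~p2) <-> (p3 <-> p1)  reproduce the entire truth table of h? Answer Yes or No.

Evaluate ~(~p4 & ~p2) <-> (p3 <-> p1) on each row and compare to h:
  p1=0, p2=0, p3=0, p4=0: formula gives 0, h = 0 ✓
  p1=0, p2=0, p3=0, p4=1: formula gives 1, h = 1 ✓
  p1=0, p2=0, p3=1, p4=0: formula gives 1, h = 1 ✓
  p1=0, p2=0, p3=1, p4=1: formula gives 0, but h = 1 ✗
A single disagreement suffices: at (0,0,1,1) they differ, so the formula does not compute h.

No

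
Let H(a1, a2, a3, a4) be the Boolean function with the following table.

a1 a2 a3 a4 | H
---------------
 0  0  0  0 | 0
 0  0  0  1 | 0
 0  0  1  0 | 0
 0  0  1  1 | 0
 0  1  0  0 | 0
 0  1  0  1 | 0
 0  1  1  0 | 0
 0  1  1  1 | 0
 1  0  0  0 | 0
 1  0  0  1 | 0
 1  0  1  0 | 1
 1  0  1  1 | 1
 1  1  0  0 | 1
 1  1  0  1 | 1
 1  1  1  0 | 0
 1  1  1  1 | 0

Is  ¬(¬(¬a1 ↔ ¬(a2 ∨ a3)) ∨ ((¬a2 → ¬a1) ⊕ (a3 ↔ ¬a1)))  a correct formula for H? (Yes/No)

Yes

Test each input against both H and the formula:
  a1=0, a2=0, a3=0, a4=0: formula gives 0, H = 0 ✓
  a1=0, a2=0, a3=0, a4=1: formula gives 0, H = 0 ✓
  a1=0, a2=0, a3=1, a4=0: formula gives 0, H = 0 ✓
  a1=0, a2=0, a3=1, a4=1: formula gives 0, H = 0 ✓
  … (the remaining 12 rows also agree.)
Every row agrees, so the formula is equivalent.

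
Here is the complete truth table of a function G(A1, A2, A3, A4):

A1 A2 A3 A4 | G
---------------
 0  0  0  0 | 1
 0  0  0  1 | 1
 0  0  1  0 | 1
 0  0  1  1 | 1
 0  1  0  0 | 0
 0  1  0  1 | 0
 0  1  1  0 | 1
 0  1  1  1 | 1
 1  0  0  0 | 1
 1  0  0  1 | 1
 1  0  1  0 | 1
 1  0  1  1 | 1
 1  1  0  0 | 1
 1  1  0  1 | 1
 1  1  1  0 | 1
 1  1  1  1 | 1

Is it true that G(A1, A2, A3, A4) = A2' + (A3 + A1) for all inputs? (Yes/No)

Check the formula against G row by row:
  A1=0, A2=0, A3=0, A4=0: formula gives 1, G = 1 ✓
  A1=0, A2=0, A3=0, A4=1: formula gives 1, G = 1 ✓
  A1=0, A2=0, A3=1, A4=0: formula gives 1, G = 1 ✓
  A1=0, A2=0, A3=1, A4=1: formula gives 1, G = 1 ✓
  … (the remaining 12 rows also agree.)
Every row agrees, so the formula is equivalent.

Yes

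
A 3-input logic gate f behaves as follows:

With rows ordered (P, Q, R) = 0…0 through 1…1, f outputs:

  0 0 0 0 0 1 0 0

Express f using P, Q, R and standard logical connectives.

f is 1 on exactly one input, (1,0,1), whose minterm is P·¬Q·R. So f is just that conjunction.

f(P, Q, R) = (P and not Q) and R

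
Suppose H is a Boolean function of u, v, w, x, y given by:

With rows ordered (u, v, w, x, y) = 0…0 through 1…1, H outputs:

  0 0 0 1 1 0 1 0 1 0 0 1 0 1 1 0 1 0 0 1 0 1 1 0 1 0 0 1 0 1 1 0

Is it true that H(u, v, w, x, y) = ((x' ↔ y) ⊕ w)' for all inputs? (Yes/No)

Check the formula against H row by row:
  u=0, v=0, w=0, x=0, y=0: formula gives 1, but H = 0 ✗
A single disagreement suffices: at (0,0,0,0,0) they differ, so the formula does not compute H.

No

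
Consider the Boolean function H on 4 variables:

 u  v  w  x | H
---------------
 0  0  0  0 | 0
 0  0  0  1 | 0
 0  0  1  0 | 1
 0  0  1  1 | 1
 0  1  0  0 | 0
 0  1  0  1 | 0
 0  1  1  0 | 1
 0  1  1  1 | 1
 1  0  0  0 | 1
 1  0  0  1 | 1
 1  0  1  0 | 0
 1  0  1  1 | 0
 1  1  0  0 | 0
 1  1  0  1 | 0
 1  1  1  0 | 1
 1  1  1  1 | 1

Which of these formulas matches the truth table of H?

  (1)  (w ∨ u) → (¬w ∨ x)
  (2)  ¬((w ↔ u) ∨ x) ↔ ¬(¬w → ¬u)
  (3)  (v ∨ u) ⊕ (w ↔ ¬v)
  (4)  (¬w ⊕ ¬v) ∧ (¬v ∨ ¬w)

(1): at (0,0,0,0) it gives 1, but H = 0 — eliminated.
(2): at (0,0,0,0) it gives 1, but H = 0 — eliminated.
(4): at (0,1,0,0) it gives 1, but H = 0 — eliminated.
That leaves (3). Evaluating it on every row reproduces the table of H exactly.

3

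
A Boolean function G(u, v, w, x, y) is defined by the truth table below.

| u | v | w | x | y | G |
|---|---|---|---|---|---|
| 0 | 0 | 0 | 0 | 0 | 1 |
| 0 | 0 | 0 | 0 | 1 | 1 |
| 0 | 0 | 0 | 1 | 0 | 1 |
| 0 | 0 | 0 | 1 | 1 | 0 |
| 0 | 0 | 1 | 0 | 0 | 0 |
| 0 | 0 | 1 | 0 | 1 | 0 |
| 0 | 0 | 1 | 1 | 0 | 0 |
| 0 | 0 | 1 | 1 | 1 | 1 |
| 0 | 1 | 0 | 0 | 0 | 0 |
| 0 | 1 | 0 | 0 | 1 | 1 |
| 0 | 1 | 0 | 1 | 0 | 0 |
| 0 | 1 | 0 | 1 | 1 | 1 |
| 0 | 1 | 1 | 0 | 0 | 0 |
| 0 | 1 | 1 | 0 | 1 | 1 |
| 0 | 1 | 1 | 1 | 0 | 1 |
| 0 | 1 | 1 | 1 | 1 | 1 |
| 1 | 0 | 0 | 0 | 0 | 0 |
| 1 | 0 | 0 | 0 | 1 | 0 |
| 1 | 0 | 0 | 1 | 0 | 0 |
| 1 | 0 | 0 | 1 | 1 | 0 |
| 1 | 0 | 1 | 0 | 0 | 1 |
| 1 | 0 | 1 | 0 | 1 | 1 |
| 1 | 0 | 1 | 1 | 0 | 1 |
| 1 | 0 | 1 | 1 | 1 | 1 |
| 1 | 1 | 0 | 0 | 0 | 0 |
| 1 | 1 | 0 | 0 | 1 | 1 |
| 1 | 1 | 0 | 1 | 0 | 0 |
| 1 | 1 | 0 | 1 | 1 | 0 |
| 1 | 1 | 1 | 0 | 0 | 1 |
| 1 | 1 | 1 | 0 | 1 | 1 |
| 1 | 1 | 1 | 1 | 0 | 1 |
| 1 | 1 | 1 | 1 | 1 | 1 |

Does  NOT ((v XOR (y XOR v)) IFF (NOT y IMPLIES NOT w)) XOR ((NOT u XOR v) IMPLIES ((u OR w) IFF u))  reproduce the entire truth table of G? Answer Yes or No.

No

Check the formula against G row by row:
  u=0, v=0, w=0, x=0, y=0: formula gives 0, but G = 1 ✗
Since they disagree at (0,0,0,0,0), the expression is not a correct formula for G.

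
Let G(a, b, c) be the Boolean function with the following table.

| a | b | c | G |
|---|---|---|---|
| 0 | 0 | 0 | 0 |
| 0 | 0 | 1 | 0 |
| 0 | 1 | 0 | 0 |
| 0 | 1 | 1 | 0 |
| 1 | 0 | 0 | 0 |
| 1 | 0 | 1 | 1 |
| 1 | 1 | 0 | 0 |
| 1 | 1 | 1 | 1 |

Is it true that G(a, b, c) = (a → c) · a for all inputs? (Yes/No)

Yes

Evaluate (a → c) · a on each row and compare to G:
  a=0, b=0, c=0: formula gives 0, G = 0 ✓
  a=0, b=0, c=1: formula gives 0, G = 0 ✓
  a=0, b=1, c=0: formula gives 0, G = 0 ✓
  a=0, b=1, c=1: formula gives 0, G = 0 ✓
  a=1, b=0, c=0: formula gives 0, G = 0 ✓
  … (the remaining 3 rows also agree.)
Every row agrees, so the formula is equivalent.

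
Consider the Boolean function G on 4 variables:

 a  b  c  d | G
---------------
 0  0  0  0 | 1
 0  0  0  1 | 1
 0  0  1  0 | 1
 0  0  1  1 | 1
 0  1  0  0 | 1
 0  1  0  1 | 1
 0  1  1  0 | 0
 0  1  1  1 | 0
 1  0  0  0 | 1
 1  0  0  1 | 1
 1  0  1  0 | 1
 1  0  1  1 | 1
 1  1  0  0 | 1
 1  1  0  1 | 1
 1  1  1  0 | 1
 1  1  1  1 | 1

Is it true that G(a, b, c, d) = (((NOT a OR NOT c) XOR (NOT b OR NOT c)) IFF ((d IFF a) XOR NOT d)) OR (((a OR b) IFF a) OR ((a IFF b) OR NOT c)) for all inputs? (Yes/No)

Yes

Check the formula against G row by row:
  a=0, b=0, c=0, d=0: formula gives 1, G = 1 ✓
  a=0, b=0, c=0, d=1: formula gives 1, G = 1 ✓
  a=0, b=0, c=1, d=0: formula gives 1, G = 1 ✓
  a=0, b=0, c=1, d=1: formula gives 1, G = 1 ✓
  …and likewise for the remaining 12 rows.
All 16 rows match — the expression computes G exactly.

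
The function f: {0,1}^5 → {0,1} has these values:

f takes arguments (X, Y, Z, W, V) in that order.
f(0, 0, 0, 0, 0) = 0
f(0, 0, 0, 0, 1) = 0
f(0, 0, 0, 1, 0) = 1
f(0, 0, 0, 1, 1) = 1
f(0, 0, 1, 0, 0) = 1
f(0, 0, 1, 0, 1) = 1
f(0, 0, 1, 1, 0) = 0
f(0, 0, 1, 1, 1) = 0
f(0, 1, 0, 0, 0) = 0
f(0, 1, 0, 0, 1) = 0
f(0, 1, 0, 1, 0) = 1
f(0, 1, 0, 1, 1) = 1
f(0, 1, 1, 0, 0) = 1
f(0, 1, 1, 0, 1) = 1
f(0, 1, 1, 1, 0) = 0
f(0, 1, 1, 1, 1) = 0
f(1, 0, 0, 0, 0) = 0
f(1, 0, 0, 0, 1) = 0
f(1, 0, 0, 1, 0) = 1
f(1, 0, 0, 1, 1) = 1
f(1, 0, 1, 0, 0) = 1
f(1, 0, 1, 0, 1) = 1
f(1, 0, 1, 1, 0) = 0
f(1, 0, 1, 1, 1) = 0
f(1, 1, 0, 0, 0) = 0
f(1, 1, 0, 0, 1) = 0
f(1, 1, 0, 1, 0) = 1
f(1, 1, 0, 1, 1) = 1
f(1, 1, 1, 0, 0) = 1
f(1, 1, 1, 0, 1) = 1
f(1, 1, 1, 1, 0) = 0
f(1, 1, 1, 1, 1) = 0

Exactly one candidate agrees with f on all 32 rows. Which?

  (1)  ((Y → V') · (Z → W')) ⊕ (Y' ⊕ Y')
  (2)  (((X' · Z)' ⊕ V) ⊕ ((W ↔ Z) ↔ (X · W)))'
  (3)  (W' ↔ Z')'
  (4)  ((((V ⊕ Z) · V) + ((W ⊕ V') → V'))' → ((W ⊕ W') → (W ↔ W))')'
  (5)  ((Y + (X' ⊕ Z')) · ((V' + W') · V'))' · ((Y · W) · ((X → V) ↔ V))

3

(1) disagrees with f on (0,0,0,0,0) (formula → 1, table → 0); rule it out.
(2) disagrees with f on (0,0,0,0,1) (formula → 1, table → 0); rule it out.
(4) disagrees with f on (0,0,0,1,0) (formula → 0, table → 1); rule it out.
(5) disagrees with f on (0,0,0,1,0) (formula → 0, table → 1); rule it out.
(3) is the remaining candidate, and it agrees with f on all 32 inputs.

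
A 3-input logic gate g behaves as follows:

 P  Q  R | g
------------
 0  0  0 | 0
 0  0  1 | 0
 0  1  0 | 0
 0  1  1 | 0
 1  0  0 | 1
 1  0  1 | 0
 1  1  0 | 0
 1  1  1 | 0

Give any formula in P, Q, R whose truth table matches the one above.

g(P, Q, R) = (P & ~Q) & ~R

Only row (1,0,0) gives 1. That row's minterm P·¬Q·¬R is g directly.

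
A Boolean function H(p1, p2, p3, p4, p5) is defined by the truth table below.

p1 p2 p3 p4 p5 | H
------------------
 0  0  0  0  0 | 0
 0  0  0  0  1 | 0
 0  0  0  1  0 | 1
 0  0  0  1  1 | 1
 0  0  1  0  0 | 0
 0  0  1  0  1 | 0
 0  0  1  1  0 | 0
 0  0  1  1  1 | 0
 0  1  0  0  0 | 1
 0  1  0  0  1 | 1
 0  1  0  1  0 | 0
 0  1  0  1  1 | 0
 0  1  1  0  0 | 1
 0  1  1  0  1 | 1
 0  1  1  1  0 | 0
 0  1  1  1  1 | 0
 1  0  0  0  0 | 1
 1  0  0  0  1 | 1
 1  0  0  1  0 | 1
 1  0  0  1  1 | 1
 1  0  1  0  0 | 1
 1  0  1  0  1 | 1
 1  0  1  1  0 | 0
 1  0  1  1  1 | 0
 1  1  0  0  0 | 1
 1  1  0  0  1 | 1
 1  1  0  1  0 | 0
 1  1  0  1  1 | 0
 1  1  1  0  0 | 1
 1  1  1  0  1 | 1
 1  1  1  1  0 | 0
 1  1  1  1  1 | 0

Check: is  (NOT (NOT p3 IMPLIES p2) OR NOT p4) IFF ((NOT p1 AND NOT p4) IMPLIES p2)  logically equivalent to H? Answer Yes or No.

Yes

Check the formula against H row by row:
  p1=0, p2=0, p3=0, p4=0, p5=0: formula gives 0, H = 0 ✓
  p1=0, p2=0, p3=0, p4=0, p5=1: formula gives 0, H = 0 ✓
  p1=0, p2=0, p3=0, p4=1, p5=0: formula gives 1, H = 1 ✓
  p1=0, p2=0, p3=0, p4=1, p5=1: formula gives 1, H = 1 ✓
  …and likewise for the remaining 28 rows.
No disagreement on any input; they are logically equivalent.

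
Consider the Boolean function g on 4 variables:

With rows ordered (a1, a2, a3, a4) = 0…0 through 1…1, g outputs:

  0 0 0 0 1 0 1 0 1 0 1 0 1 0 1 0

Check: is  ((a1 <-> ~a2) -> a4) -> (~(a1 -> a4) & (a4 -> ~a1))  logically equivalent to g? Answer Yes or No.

Test each input against both g and the formula:
  a1=0, a2=0, a3=0, a4=0: formula gives 0, g = 0 ✓
  a1=0, a2=0, a3=0, a4=1: formula gives 0, g = 0 ✓
  a1=0, a2=0, a3=1, a4=0: formula gives 0, g = 0 ✓
  a1=0, a2=0, a3=1, a4=1: formula gives 0, g = 0 ✓
  … (the remaining 12 rows also agree.)
All 16 rows match — the expression computes g exactly.

Yes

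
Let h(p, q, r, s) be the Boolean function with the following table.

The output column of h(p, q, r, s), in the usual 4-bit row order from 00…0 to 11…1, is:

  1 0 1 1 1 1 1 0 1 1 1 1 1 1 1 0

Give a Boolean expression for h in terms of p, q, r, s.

h(p, q, r, s) = (((((p' · q') · r') · s) + (((p' · q) · r) · s)) + (((p · q) · r) · s))'

The 0-rows are (0,0,0,1), (0,1,1,1), (1,1,1,1). Take each as a conjunction (¬p·¬q·¬r·s, ¬p·q·r·s, p·q·r·s), form their disjunction, and complement — that gives a formula that is 1 everywhere h is.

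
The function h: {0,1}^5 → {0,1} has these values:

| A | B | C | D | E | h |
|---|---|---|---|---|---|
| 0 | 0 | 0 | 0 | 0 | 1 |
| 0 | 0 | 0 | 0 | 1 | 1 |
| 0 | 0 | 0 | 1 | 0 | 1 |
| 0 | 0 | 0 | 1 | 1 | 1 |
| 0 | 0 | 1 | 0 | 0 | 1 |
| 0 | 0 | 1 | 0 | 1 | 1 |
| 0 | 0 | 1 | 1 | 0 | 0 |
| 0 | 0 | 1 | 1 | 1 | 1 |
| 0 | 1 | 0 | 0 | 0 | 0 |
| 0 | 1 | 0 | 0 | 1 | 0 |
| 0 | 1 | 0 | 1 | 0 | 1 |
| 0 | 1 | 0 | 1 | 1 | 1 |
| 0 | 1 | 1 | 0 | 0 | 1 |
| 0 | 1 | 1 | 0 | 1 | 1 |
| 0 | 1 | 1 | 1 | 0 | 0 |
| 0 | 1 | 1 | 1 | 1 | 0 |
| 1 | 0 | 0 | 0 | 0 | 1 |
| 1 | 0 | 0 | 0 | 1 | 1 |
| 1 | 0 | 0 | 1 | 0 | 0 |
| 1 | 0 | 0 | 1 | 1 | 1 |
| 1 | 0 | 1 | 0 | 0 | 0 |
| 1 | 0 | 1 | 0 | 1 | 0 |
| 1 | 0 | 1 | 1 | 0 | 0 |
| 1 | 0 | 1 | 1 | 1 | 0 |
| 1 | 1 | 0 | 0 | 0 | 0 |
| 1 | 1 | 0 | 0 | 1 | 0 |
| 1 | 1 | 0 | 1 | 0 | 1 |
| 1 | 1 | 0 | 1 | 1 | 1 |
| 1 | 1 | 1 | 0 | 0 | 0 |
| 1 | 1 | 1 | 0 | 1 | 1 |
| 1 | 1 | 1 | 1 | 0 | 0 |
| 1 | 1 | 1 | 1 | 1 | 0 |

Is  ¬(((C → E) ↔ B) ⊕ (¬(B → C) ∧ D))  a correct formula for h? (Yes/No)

Test each input against both h and the formula:
  A=0, B=0, C=0, D=0, E=0: formula gives 1, h = 1 ✓
  A=0, B=0, C=0, D=0, E=1: formula gives 1, h = 1 ✓
  A=0, B=0, C=0, D=1, E=0: formula gives 1, h = 1 ✓
  A=0, B=0, C=0, D=1, E=1: formula gives 1, h = 1 ✓
  A=0, B=0, C=1, D=0, E=0: formula gives 0, but h = 1 ✗
Row (0,0,1,0,0) is a counterexample, so the formula is not equivalent to h.

No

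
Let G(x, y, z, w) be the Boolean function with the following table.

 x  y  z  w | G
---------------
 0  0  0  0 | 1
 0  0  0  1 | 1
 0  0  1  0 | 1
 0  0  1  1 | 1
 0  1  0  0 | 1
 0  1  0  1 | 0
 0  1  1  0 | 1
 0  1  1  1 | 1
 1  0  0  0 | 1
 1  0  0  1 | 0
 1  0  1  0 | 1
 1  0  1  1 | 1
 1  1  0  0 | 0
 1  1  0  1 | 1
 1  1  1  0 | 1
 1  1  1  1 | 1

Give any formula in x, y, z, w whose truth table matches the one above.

G(x, y, z, w) = (((((x' · y) · z') · w) + (((x · y') · z') · w)) + (((x · y) · z') · w'))'

G is 0 on only 3 rows — (0,1,0,1), (1,0,0,1), (1,1,0,0). Writing each as a minterm (¬x·y·¬z·w, x·¬y·¬z·w, x·y·¬z·¬w) and OR-ing them characterizes exactly where G=0, so G is the negation of that disjunction.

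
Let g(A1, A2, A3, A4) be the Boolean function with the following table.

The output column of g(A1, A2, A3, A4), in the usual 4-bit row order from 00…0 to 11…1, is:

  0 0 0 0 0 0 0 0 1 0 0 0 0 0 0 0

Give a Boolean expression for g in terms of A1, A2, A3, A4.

Only row (1,0,0,0) gives 1. That row's minterm A1·¬A2·¬A3·¬A4 is g directly.

g(A1, A2, A3, A4) = ((A1 ∧ ¬A2) ∧ ¬A3) ∧ ¬A4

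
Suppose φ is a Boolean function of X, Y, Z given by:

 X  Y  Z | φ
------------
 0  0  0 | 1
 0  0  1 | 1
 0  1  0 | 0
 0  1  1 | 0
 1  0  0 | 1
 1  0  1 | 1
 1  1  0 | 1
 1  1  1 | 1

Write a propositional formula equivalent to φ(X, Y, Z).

There are just 2 zero rows: (0,1,0), (0,1,1). Their minterms are ¬X·Y·¬Z, ¬X·Y·Z; the OR of those covers precisely the 0-outputs, and negating it yields φ.

φ(X, Y, Z) = not (((not X and Y) and not Z) or ((not X and Y) and Z))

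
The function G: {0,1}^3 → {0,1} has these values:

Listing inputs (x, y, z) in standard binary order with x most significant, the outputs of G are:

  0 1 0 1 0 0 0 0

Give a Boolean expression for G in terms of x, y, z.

G(x, y, z) = ((x' · y') · z) + ((x' · y) · z)

G=1 on 2 inputs: (0,0,1), (0,1,1). Reading each as a conjunction of literals (¬x·¬y·z, ¬x·y·z) and taking the OR gives the canonical DNF.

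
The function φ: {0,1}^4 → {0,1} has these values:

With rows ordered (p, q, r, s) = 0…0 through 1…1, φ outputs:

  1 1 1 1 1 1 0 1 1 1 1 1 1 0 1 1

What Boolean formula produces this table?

The 0-rows are (0,1,1,0), (1,1,0,1). Take each as a conjunction (¬p·q·r·¬s, p·q·¬r·s), form their disjunction, and complement — that gives a formula that is 1 everywhere φ is.

φ(p, q, r, s) = ((((p' · q) · r) · s') + (((p · q) · r') · s))'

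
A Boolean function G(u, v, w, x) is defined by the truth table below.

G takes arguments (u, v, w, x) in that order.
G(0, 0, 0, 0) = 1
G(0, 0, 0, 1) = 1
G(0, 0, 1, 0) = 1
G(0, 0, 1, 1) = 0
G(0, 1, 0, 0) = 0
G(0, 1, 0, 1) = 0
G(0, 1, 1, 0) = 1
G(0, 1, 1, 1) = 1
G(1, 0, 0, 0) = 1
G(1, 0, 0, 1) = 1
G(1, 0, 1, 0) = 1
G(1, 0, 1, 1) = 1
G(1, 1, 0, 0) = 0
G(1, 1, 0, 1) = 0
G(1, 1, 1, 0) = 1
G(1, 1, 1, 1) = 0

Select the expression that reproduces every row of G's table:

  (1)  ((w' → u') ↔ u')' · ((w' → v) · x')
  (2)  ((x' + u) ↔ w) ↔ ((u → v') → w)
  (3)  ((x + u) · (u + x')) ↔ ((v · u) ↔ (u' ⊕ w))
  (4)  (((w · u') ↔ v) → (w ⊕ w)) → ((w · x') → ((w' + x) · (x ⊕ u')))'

(1) disagrees with G on (0,0,0,0) (formula → 0, table → 1); rule it out.
(2) disagrees with G on (0,0,0,1) (formula → 0, table → 1); rule it out.
(3) disagrees with G on (0,0,1,0) (formula → 0, table → 1); rule it out.
That leaves (4). Evaluating it on every row reproduces the table of G exactly.

4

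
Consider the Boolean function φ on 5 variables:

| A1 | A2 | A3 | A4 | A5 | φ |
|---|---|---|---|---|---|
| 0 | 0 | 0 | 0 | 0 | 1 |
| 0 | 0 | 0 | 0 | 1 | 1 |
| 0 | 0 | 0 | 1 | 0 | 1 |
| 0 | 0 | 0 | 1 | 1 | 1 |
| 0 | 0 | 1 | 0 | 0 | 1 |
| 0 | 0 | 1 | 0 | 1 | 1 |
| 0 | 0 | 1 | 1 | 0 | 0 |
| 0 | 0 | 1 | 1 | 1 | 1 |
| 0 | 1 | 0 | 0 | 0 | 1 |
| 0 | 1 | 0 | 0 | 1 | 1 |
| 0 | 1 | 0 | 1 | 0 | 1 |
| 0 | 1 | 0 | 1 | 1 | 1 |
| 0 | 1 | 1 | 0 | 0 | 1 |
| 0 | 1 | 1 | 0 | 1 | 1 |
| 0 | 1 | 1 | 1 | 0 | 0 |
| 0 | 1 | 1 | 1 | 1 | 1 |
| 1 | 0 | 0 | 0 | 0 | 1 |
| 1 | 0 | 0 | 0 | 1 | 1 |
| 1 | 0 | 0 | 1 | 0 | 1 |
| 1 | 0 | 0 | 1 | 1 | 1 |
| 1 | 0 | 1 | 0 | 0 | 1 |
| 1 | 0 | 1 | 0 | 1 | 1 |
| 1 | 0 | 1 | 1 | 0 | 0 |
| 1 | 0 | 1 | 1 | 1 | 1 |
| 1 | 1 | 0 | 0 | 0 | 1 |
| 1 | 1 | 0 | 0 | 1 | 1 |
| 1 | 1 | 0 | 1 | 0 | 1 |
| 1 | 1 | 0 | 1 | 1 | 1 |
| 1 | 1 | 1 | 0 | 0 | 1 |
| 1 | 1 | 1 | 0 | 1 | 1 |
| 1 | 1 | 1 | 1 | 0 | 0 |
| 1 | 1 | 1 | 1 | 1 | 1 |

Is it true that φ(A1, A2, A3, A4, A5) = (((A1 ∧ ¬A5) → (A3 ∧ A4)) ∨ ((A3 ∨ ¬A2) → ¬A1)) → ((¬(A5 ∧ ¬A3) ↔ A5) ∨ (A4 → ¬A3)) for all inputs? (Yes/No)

Evaluate (((A1 ∧ ¬A5) → (A3 ∧ A4)) ∨ ((A3 ∨ ¬A2) → ¬A1)) → ((¬(A5 ∧ ¬A3) ↔ A5) ∨ (A4 → ¬A3)) on each row and compare to φ:
  A1=0, A2=0, A3=0, A4=0, A5=0: formula gives 1, φ = 1 ✓
  A1=0, A2=0, A3=0, A4=0, A5=1: formula gives 1, φ = 1 ✓
  A1=0, A2=0, A3=0, A4=1, A5=0: formula gives 1, φ = 1 ✓
  A1=0, A2=0, A3=0, A4=1, A5=1: formula gives 1, φ = 1 ✓
  …and likewise for the remaining 28 rows.
Every row agrees, so the formula is equivalent.

Yes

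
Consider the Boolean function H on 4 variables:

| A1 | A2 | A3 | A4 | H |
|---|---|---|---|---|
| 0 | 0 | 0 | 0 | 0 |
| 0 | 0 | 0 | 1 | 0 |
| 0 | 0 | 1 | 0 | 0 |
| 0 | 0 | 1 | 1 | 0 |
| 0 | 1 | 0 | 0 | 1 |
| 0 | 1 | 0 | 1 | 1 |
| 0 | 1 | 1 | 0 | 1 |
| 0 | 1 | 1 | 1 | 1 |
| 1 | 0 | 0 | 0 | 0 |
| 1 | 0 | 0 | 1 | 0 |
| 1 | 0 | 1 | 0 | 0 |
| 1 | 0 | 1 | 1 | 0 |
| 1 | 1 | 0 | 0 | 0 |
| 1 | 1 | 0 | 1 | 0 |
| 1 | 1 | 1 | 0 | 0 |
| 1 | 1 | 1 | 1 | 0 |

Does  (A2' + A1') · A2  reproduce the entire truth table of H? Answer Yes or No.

Yes

Test each input against both H and the formula:
  A1=0, A2=0, A3=0, A4=0: formula gives 0, H = 0 ✓
  A1=0, A2=0, A3=0, A4=1: formula gives 0, H = 0 ✓
  A1=0, A2=0, A3=1, A4=0: formula gives 0, H = 0 ✓
  A1=0, A2=0, A3=1, A4=1: formula gives 0, H = 0 ✓
  …and likewise for the remaining 12 rows.
Every row agrees, so the formula is equivalent.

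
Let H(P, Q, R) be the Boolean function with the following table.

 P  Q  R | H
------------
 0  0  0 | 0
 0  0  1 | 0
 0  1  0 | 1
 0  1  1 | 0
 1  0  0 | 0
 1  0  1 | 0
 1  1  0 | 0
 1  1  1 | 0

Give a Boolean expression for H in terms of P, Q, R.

H(P, Q, R) = (not P and Q) and not R

H is 1 on exactly one input, (0,1,0), whose minterm is ¬P·Q·¬R. So H is just that conjunction.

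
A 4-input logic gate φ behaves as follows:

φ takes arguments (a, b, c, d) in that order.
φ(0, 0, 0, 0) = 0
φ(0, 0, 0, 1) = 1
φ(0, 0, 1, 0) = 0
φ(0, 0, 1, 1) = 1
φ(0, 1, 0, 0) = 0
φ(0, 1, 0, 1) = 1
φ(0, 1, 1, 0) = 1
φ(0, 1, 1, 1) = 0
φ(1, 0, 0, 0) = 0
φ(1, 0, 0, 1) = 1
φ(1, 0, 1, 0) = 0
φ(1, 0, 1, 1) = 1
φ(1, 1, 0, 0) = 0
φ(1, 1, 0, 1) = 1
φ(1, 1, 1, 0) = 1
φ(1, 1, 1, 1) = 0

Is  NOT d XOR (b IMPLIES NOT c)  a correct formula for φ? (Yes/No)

Yes

Check the formula against φ row by row:
  a=0, b=0, c=0, d=0: formula gives 0, φ = 0 ✓
  a=0, b=0, c=0, d=1: formula gives 1, φ = 1 ✓
  a=0, b=0, c=1, d=0: formula gives 0, φ = 0 ✓
  a=0, b=0, c=1, d=1: formula gives 1, φ = 1 ✓
  …and likewise for the remaining 12 rows.
Every row agrees, so the formula is equivalent.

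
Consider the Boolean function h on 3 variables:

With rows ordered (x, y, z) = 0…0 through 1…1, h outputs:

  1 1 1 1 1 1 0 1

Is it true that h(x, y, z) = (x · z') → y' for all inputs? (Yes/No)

Evaluate (x · z') → y' on each row and compare to h:
  x=0, y=0, z=0: formula gives 1, h = 1 ✓
  x=0, y=0, z=1: formula gives 1, h = 1 ✓
  x=0, y=1, z=0: formula gives 1, h = 1 ✓
  x=0, y=1, z=1: formula gives 1, h = 1 ✓
  x=1, y=0, z=0: formula gives 1, h = 1 ✓
  …and likewise for the remaining 3 rows.
Every row agrees, so the formula is equivalent.

Yes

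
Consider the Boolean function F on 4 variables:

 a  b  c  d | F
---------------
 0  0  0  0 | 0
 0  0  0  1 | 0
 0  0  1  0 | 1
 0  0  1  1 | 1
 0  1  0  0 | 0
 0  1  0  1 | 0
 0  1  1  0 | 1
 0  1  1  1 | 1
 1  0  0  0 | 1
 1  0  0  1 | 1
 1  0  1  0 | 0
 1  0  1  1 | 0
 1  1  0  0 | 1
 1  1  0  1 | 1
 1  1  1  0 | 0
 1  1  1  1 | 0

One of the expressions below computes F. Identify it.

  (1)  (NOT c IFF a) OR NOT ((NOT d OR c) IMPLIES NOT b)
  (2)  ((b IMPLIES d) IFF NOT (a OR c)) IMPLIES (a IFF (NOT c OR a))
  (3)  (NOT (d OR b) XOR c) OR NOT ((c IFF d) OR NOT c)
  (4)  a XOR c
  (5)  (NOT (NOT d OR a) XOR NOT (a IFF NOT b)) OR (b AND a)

4

(1) fails at (0,1,0,0): the formula yields 1, F is 0.
(2) fails at (0,1,0,0): the formula yields 1, F is 0.
(3) fails at (0,0,0,0): the formula yields 1, F is 0.
(5) fails at (0,0,0,0): the formula yields 1, F is 0.
That leaves (4). Evaluating it on every row reproduces the table of F exactly.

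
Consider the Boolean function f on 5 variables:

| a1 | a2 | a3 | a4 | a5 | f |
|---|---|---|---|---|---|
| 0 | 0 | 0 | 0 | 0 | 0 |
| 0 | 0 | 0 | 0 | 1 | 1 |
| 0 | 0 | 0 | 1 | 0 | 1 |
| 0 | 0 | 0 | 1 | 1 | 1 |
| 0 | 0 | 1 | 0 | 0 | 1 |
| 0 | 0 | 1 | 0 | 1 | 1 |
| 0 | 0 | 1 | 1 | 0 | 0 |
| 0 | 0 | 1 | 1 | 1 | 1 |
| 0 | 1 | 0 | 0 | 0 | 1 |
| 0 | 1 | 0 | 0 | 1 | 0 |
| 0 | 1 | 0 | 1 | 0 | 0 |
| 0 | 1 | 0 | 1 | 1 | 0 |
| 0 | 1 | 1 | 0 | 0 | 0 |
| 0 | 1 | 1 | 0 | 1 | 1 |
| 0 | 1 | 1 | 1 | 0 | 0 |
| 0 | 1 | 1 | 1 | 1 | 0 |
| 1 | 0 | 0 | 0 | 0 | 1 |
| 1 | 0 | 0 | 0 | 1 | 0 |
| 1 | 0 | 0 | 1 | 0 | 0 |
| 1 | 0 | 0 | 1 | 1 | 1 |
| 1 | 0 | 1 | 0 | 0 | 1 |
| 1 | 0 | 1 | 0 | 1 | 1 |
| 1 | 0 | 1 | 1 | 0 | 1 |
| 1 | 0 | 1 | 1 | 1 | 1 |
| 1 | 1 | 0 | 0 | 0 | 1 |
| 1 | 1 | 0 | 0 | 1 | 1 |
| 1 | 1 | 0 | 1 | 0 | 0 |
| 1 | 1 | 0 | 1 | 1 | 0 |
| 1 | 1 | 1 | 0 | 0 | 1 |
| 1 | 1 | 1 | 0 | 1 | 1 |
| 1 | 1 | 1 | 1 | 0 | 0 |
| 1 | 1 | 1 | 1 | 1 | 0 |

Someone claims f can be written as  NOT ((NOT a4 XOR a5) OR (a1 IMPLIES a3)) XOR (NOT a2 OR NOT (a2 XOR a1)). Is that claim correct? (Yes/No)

Test each input against both f and the formula:
  a1=0, a2=0, a3=0, a4=0, a5=0: formula gives 1, but f = 0 ✗
Since they disagree at (0,0,0,0,0), the expression is not a correct formula for f.

No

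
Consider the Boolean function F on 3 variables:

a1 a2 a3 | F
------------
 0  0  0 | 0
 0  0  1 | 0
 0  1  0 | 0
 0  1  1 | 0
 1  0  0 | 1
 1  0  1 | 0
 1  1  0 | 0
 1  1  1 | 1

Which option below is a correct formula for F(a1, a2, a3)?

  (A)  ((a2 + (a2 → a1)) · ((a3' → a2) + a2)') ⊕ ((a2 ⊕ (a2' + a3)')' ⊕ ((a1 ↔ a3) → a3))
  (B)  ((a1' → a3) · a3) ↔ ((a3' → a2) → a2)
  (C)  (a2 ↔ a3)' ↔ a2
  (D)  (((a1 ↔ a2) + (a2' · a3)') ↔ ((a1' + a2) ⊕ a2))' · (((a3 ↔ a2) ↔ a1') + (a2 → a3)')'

(A): at (0,1,0) it gives 1, but F = 0 — eliminated.
(B): at (0,1,1) it gives 1, but F = 0 — eliminated.
(C): at (0,0,0) it gives 1, but F = 0 — eliminated.
Only (D) survives; checking it on all 8 rows confirms it matches F.

D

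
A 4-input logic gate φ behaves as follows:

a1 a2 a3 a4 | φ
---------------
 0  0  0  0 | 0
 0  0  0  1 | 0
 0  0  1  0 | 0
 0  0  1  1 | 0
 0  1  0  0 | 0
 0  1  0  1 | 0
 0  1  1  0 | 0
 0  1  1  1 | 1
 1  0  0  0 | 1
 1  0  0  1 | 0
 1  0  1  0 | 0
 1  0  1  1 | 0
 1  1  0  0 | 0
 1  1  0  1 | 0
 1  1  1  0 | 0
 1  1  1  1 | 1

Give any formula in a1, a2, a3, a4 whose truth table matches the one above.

φ(a1, a2, a3, a4) = ((((¬a1 ∧ a2) ∧ a3) ∧ a4) ∨ (((a1 ∧ ¬a2) ∧ ¬a3) ∧ ¬a4)) ∨ (((a1 ∧ a2) ∧ a3) ∧ a4)

φ=1 on 3 inputs: (0,1,1,1), (1,0,0,0), (1,1,1,1). Reading each as a conjunction of literals (¬a1·a2·a3·a4, a1·¬a2·¬a3·¬a4, a1·a2·a3·a4) and taking the OR gives the canonical DNF.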